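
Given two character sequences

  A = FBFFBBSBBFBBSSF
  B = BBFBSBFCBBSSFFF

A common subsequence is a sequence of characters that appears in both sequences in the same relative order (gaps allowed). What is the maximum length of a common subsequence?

Match B [2,2]; then F [4,3]; then B [6,4]; then S [7,5]; then B [9,6]; then F [10,7]; then B [11,9]; then B [12,10]; then S [13,11]; then S [14,12]; then F [15,15] — 11 characters in the same relative order in both. Since dp[15][15] = 11, nothing longer is possible.

11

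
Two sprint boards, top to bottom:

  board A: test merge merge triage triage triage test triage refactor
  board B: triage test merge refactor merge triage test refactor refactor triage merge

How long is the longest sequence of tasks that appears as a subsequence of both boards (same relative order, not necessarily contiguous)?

6

One common subsequence of length 6: test at board A[1]=board B[2] → merge at board A[2]=board B[3] → merge at board A[3]=board B[5] → triage at board A[6]=board B[6] → test at board A[7]=board B[7] → triage at board A[8]=board B[10]. Since dp[9][11] = 6, nothing longer is possible.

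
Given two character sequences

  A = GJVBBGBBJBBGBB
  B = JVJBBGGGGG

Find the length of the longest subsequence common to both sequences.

Let dp[i][j] be the LCS length of the first i characters of A and the first j characters of B. dp[i][j] = dp[i-1][j-1]+1 when the i-th and j-th characters match, else max(dp[i-1][j], dp[i][j-1]).
    ·  J  V  J  B  B  G  G  G  G  G
 ·  0  0  0  0  0  0  0  0  0  0  0
 G  0  0  0  0  0  0  1  1  1  1  1
 J  0  1  1  1  1  1  1  1  1  1  1
 V  0  1  2  2  2  2  2  2  2  2  2
 B  0  1  2  2  3  3  3  3  3  3  3
 B  0  1  2  2  3  4  4  4  4  4  4
 G  0  1  2  2  3  4  5  5  5  5  5
 B  0  1  2  2  3  4  5  5  5  5  5
 B  0  1  2  2  3  4  5  5  5  5  5
 J  0  1  2  3  3  4  5  5  5  5  5
 B  0  1  2  3  4  4  5  5  5  5  5
 B  0  1  2  3  4  5  5  5  5  5  5
 G  0  1  2  3  4  5  6  6  6  6  6
 B  0  1  2  3  4  5  6  6  6  6  6
 B  0  1  2  3  4  5  6  6  6  6  6
dp[14][10] = 6. One LCS (by backtracking along matches): JVBBGG.

6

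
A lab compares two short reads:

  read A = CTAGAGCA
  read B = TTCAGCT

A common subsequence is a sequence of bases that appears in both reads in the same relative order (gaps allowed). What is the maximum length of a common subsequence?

Let dp[i][j] be the LCS length of the first i bases of read A and the first j bases of read B. dp[i][j] = dp[i-1][j-1]+1 when the i-th and j-th bases match, else max(dp[i-1][j], dp[i][j-1]).
    ·  T  T  C  A  G  C  T
 ·  0  0  0  0  0  0  0  0
 C  0  0  0  1  1  1  1  1
 T  0  1  1  1  1  1  1  2
 A  0  1  1  1  2  2  2  2
 G  0  1  1  1  2  3  3  3
 A  0  1  1  1  2  3  3  3
 G  0  1  1  1  2  3  3  3
 C  0  1  1  2  2  3  4  4
 A  0  1  1  2  3  3  4  4
dp[8][7] = 4. One LCS (by backtracking along matches): CAGC.

4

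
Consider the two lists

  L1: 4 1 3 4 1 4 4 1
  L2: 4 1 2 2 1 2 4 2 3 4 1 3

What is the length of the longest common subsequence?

6

Pick 4 [1,1], 1 [2,2], 1 [5,5], 4 [6,7], 4 [7,10], 1 [8,11]; all 6 values appear in both, in order. The LCS DP gives dp[8][12] = 6, so this is optimal.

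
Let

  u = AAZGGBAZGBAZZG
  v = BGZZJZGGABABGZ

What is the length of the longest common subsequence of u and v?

One common subsequence of length 7: Z [3,6] → G [4,7] → G [5,8] → B [6,10] → A [7,11] → G [9,13] → Z [13,14]. dp[14][14] = 7 confirms this is the maximum.

7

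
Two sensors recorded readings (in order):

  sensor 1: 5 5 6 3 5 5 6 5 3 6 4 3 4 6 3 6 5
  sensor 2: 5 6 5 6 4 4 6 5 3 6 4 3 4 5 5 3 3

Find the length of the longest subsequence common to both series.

11

One common subsequence of length 11: 5 at sensor 1[1]=sensor 2[1] → 5 at sensor 1[2]=sensor 2[3] → 6 at sensor 1[3]=sensor 2[4] → 6 at sensor 1[7]=sensor 2[7] → 5 at sensor 1[8]=sensor 2[8] → 3 at sensor 1[9]=sensor 2[9] → 6 at sensor 1[10]=sensor 2[10] → 4 at sensor 1[11]=sensor 2[11] → 3 at sensor 1[12]=sensor 2[12] → 4 at sensor 1[13]=sensor 2[13] → 3 at sensor 1[15]=sensor 2[17]. dp[17][17] = 11 confirms this is the maximum.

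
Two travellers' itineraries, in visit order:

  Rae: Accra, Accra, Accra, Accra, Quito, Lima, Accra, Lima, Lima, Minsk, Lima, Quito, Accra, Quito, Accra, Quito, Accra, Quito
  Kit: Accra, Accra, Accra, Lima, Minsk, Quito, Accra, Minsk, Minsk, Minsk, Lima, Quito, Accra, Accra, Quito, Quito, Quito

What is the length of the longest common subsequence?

12

Match Accra (Rae #1, Kit #1), Accra (Rae #2, Kit #2), Accra (Rae #3, Kit #3), Quito (Rae #5, Kit #6), Accra (Rae #7, Kit #7), Minsk (Rae #10, Kit #10), Lima (Rae #11, Kit #11), Quito (Rae #12, Kit #12), Accra (Rae #13, Kit #14), Quito (Rae #14, Kit #15), Quito (Rae #16, Kit #16), Quito (Rae #18, Kit #17) — 12 stops in the same relative order in both. Since dp[18][17] = 12, nothing longer is possible.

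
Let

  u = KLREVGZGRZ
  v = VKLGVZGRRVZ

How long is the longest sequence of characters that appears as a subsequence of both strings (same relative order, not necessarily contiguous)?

Taking K [1,2]; then L [2,3]; then V [5,5]; then Z [7,6]; then G [8,7]; then R [9,9]; then Z [10,11] gives a common subsequence of length 7. dp[10][11] = 7 confirms this is the maximum.

7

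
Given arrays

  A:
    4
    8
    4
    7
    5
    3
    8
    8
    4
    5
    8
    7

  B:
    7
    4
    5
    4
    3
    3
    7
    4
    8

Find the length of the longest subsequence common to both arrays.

5

Pick 4 [1,2]; then 4 [3,4]; then 7 [4,7]; then 4 [9,8]; then 8 [11,9]; all 5 values appear in both, in order, and the DP table's final entry dp[12][9] is also 5, so no common subsequence is longer.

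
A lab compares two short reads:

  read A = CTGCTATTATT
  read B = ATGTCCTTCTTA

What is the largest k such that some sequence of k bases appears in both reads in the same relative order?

7

Let dp[i][j] be the LCS length of the first i bases of read A and the first j bases of read B. dp[i][j] = dp[i-1][j-1]+1 when the i-th and j-th bases match, else max(dp[i-1][j], dp[i][j-1]).
    ·  A  T  G  T  C  C  T  T  C  T  T  A
 ·  0  0  0  0  0  0  0  0  0  0  0  0  0
 C  0  0  0  0  0  1  1  1  1  1  1  1  1
 T  0  0  1  1  1  1  1  2  2  2  2  2  2
 G  0  0  1  2  2  2  2  2  2  2  2  2  2
 C  0  0  1  2  2  3  3  3  3  3  3  3  3
 T  0  0  1  2  3  3  3  4  4  4  4  4  4
 A  0  1  1  2  3  3  3  4  4  4  4  4  5
 T  0  1  2  2  3  3  3  4  5  5  5  5  5
 T  0  1  2  2  3  3  3  4  5  5  6  6  6
 A  0  1  2  2  3  3  3  4  5  5  6  6  7
 T  0  1  2  2  3  3  3  4  5  5  6  7  7
 T  0  1  2  2  3  3  3  4  5  5  6  7  7
dp[11][12] = 7. One LCS (by backtracking along matches): TGCTTTA.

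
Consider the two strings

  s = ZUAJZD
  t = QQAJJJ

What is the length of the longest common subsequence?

2

Taking A [3,3], then J [4,6] gives a common subsequence of length 2. The LCS DP gives dp[6][6] = 2, so this is optimal.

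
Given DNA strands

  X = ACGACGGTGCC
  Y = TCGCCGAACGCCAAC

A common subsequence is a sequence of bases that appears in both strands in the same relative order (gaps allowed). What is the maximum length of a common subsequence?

7

Match C (X #2, Y #5) → G (X #3, Y #6) → A (X #4, Y #8) → C (X #5, Y #9) → G (X #6, Y #10) → C (X #10, Y #12) → C (X #11, Y #15) — 7 bases in the same relative order in both. The LCS DP gives dp[11][15] = 7, so this is optimal.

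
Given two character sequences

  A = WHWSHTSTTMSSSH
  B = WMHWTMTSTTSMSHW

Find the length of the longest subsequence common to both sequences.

Taking W at A[1]=B[1], H at A[2]=B[3], W at A[3]=B[4], T at A[6]=B[7], S at A[7]=B[8], T at A[8]=B[9], T at A[9]=B[10], M at A[10]=B[12], S at A[13]=B[13], H at A[14]=B[14] gives a common subsequence of length 10. dp[14][15] = 10 confirms this is the maximum.

10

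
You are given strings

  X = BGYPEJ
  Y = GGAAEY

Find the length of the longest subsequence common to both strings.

Let dp[i][j] be the LCS length of the first i characters of X and the first j characters of Y. dp[i][j] = dp[i-1][j-1]+1 when the i-th and j-th characters match, else max(dp[i-1][j], dp[i][j-1]).
    ·  G  G  A  A  E  Y
 ·  0  0  0  0  0  0  0
 B  0  0  0  0  0  0  0
 G  0  1  1  1  1  1  1
 Y  0  1  1  1  1  1  2
 P  0  1  1  1  1  1  2
 E  0  1  1  1  1  2  2
 J  0  1  1  1  1  2  2
dp[6][6] = 2. One LCS (by backtracking along matches): GY.

2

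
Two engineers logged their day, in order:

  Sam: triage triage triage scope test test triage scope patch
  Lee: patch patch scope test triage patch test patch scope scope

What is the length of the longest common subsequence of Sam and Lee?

Pick scope (Sam #4, Lee #3), test (Sam #5, Lee #4), test (Sam #6, Lee #7), scope (Sam #8, Lee #10); all 4 tasks appear in both, in order. dp[9][10] = 4 confirms this is the maximum.

4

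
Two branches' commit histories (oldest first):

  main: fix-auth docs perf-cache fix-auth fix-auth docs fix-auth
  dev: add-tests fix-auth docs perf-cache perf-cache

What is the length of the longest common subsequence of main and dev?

Match fix-auth (main #1, dev #2) → docs (main #2, dev #3) → perf-cache (main #3, dev #5) — 3 commits in the same relative order in both, and the DP table's final entry dp[7][5] is also 3, so no common subsequence is longer.

3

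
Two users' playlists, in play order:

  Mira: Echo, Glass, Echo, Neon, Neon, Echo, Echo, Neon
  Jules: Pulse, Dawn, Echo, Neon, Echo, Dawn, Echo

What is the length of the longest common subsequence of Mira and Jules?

One common subsequence of length 4: Echo at Mira[3]=Jules[3], Neon at Mira[5]=Jules[4], Echo at Mira[6]=Jules[5], Echo at Mira[7]=Jules[7], and the DP table's final entry dp[8][7] is also 4, so no common subsequence is longer.

4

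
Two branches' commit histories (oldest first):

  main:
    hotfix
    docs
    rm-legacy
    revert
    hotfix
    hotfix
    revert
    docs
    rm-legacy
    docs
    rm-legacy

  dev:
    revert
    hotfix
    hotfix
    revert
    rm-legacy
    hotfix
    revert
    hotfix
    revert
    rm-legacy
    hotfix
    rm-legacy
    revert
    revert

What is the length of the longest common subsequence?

Match hotfix at main[1]=dev[3], then rm-legacy at main[3]=dev[5], then revert at main[4]=dev[7], then hotfix at main[6]=dev[8], then revert at main[7]=dev[9], then rm-legacy at main[9]=dev[10], then rm-legacy at main[11]=dev[12] — 7 commits in the same relative order in both. Since dp[11][14] = 7, nothing longer is possible.

7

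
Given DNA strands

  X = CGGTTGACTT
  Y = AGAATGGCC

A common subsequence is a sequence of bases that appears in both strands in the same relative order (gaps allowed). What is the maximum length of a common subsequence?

4

Let dp[i][j] be the LCS length of the first i bases of X and the first j bases of Y. dp[i][j] = dp[i-1][j-1]+1 when the i-th and j-th bases match, else max(dp[i-1][j], dp[i][j-1]).
    ·  A  G  A  A  T  G  G  C  C
 ·  0  0  0  0  0  0  0  0  0  0
 C  0  0  0  0  0  0  0  0  1  1
 G  0  0  1  1  1  1  1  1  1  1
 G  0  0  1  1  1  1  2  2  2  2
 T  0  0  1  1  1  2  2  2  2  2
 T  0  0  1  1  1  2  2  2  2  2
 G  0  0  1  1  1  2  3  3  3  3
 A  0  1  1  2  2  2  3  3  3  3
 C  0  1  1  2  2  2  3  3  4  4
 T  0  1  1  2  2  3  3  3  4  4
 T  0  1  1  2  2  3  3  3  4  4
dp[10][9] = 4. One LCS (by backtracking along matches): GGGC.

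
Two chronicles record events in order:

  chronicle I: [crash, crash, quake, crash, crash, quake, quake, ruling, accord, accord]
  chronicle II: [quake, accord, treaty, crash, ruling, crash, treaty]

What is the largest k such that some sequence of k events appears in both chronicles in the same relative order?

3

Pick quake (chronicle I #3, chronicle II #1); then crash (chronicle I #4, chronicle II #4); then crash (chronicle I #5, chronicle II #6); all 3 events appear in both, in order, and the DP table's final entry dp[10][7] is also 3, so no common subsequence is longer.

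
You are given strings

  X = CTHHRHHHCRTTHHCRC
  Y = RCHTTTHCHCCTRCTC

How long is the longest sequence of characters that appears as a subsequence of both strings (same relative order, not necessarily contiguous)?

One common subsequence of length 9: C (X #1, Y #2); then T (X #2, Y #4); then T (X #11, Y #5); then T (X #12, Y #6); then H (X #13, Y #7); then H (X #14, Y #9); then C (X #15, Y #11); then R (X #16, Y #13); then C (X #17, Y #16). Since dp[17][16] = 9, nothing longer is possible.

9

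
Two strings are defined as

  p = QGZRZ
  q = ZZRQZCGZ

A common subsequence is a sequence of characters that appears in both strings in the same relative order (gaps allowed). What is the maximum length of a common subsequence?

Let dp[i][j] be the LCS length of the first i characters of p and the first j characters of q. dp[i][j] = dp[i-1][j-1]+1 when the i-th and j-th characters match, else max(dp[i-1][j], dp[i][j-1]).
    ·  Z  Z  R  Q  Z  C  G  Z
 ·  0  0  0  0  0  0  0  0  0
 Q  0  0  0  0  1  1  1  1  1
 G  0  0  0  0  1  1  1  2  2
 Z  0  1  1  1  1  2  2  2  3
 R  0  1  1  2  2  2  2  2  3
 Z  0  1  2  2  2  3  3  3  3
dp[5][8] = 3. One LCS (by backtracking along matches): QGZ.

3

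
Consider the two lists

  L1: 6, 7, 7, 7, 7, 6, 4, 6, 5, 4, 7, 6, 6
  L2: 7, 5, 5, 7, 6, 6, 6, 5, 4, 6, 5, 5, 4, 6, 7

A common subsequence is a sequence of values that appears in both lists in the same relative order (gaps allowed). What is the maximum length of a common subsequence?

Match 7 (L1 #2, L2 #1); then 7 (L1 #3, L2 #4); then 6 (L1 #6, L2 #7); then 4 (L1 #7, L2 #9); then 6 (L1 #8, L2 #10); then 5 (L1 #9, L2 #12); then 4 (L1 #10, L2 #13); then 7 (L1 #11, L2 #15) — 8 values in the same relative order in both. dp[13][15] = 8 confirms this is the maximum.

8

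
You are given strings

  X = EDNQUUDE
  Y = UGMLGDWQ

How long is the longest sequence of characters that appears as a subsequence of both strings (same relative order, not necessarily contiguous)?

2

Let dp[i][j] be the LCS length of the first i characters of X and the first j characters of Y. dp[i][j] = dp[i-1][j-1]+1 when the i-th and j-th characters match, else max(dp[i-1][j], dp[i][j-1]).
    ·  U  G  M  L  G  D  W  Q
 ·  0  0  0  0  0  0  0  0  0
 E  0  0  0  0  0  0  0  0  0
 D  0  0  0  0  0  0  1  1  1
 N  0  0  0  0  0  0  1  1  1
 Q  0  0  0  0  0  0  1  1  2
 U  0  1  1  1  1  1  1  1  2
 U  0  1  1  1  1  1  1  1  2
 D  0  1  1  1  1  1  2  2  2
 E  0  1  1  1  1  1  2  2  2
dp[8][8] = 2. One LCS (by backtracking along matches): DQ.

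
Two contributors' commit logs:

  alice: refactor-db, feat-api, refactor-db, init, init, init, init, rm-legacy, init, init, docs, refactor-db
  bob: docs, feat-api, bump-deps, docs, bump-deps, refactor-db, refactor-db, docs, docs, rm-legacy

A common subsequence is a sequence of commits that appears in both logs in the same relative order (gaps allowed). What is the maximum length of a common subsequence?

One common subsequence of length 3: refactor-db (alice #1, bob #6), then refactor-db (alice #3, bob #7), then rm-legacy (alice #8, bob #10), and the DP table's final entry dp[12][10] is also 3, so no common subsequence is longer.

3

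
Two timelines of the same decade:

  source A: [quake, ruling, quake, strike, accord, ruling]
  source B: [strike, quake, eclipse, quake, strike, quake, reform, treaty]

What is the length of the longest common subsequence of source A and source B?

Pick quake at source A[1]=source B[2], quake at source A[3]=source B[4], strike at source A[4]=source B[5]; all 3 events appear in both, in order. Since dp[6][8] = 3, nothing longer is possible.

3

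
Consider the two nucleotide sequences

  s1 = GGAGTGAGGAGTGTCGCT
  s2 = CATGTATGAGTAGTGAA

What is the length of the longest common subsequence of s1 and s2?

Pick A at s1[3]=s2[2], G at s1[4]=s2[4], T at s1[5]=s2[5], A at s1[7]=s2[6], G at s1[9]=s2[8], A at s1[10]=s2[9], G at s1[11]=s2[10], T at s1[12]=s2[11], G at s1[13]=s2[13], T at s1[14]=s2[14], G at s1[16]=s2[15]; all 11 bases appear in both, in order. The LCS DP gives dp[18][17] = 11, so this is optimal.

11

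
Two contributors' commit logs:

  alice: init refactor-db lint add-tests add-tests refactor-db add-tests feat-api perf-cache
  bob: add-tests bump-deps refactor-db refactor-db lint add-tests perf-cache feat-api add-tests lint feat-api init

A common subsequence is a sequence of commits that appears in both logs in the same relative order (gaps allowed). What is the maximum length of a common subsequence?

5

Taking refactor-db at alice[2]=bob[4], lint at alice[3]=bob[5], add-tests at alice[4]=bob[6], add-tests at alice[5]=bob[9], feat-api at alice[8]=bob[11] gives a common subsequence of length 5, and the DP table's final entry dp[9][12] is also 5, so no common subsequence is longer.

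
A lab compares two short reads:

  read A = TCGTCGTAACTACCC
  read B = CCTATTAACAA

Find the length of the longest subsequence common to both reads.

7

Pick T at read A[1]=read B[3]; then T at read A[4]=read B[5]; then T at read A[7]=read B[6]; then A at read A[8]=read B[7]; then A at read A[9]=read B[8]; then C at read A[10]=read B[9]; then A at read A[12]=read B[11]; all 7 bases appear in both, in order, and the DP table's final entry dp[15][11] is also 7, so no common subsequence is longer.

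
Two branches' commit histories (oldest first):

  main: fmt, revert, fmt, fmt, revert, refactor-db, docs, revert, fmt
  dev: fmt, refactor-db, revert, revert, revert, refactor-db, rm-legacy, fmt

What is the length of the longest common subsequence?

Taking fmt (main #1, dev #1) → revert (main #2, dev #4) → revert (main #5, dev #5) → refactor-db (main #6, dev #6) → fmt (main #9, dev #8) gives a common subsequence of length 5. dp[9][8] = 5 confirms this is the maximum.

5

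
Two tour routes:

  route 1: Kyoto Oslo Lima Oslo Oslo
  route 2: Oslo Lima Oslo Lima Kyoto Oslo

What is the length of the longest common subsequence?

Taking Oslo (route 1 #2, route 2 #1), then Lima (route 1 #3, route 2 #2), then Oslo (route 1 #4, route 2 #3), then Oslo (route 1 #5, route 2 #6) gives a common subsequence of length 4. dp[5][6] = 4 confirms this is the maximum.

4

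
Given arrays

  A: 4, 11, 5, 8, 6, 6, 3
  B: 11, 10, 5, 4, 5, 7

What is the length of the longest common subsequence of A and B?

Taking 4 (A #1, B #4) → 5 (A #3, B #5) gives a common subsequence of length 2. dp[7][6] = 2 confirms this is the maximum.

2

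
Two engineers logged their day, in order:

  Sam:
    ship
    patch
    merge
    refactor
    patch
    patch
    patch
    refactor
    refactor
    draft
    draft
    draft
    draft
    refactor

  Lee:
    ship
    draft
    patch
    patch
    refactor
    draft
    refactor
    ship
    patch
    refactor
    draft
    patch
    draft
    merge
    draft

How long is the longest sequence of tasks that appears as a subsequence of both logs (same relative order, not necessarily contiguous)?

Pick ship at Sam[1]=Lee[1] → patch at Sam[2]=Lee[4] → refactor at Sam[4]=Lee[7] → patch at Sam[7]=Lee[9] → refactor at Sam[9]=Lee[10] → draft at Sam[10]=Lee[11] → draft at Sam[11]=Lee[13] → draft at Sam[13]=Lee[15]; all 8 tasks appear in both, in order. dp[14][15] = 8 confirms this is the maximum.

8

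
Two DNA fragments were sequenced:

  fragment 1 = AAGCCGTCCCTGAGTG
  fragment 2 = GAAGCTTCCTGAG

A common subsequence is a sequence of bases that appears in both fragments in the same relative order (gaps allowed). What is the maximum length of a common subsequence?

11

Taking A (fragment 1 #1, fragment 2 #2) → A (fragment 1 #2, fragment 2 #3) → G (fragment 1 #3, fragment 2 #4) → C (fragment 1 #4, fragment 2 #5) → T (fragment 1 #7, fragment 2 #7) → C (fragment 1 #9, fragment 2 #8) → C (fragment 1 #10, fragment 2 #9) → T (fragment 1 #11, fragment 2 #10) → G (fragment 1 #12, fragment 2 #11) → A (fragment 1 #13, fragment 2 #12) → G (fragment 1 #16, fragment 2 #13) gives a common subsequence of length 11. Since dp[16][13] = 11, nothing longer is possible.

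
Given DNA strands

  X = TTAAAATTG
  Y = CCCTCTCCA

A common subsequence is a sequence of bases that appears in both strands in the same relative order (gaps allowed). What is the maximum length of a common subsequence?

3

Match T [1,4], T [2,6], A [6,9] — 3 bases in the same relative order in both. Since dp[9][9] = 3, nothing longer is possible.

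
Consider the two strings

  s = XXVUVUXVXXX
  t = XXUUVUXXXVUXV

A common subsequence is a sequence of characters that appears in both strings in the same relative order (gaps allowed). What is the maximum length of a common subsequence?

9

Let dp[i][j] be the LCS length of the first i characters of s and the first j characters of t. dp[i][j] = dp[i-1][j-1]+1 when the i-th and j-th characters match, else max(dp[i-1][j], dp[i][j-1]).
    ·  X  X  U  U  V  U  X  X  X  V  U  X  V
 ·  0  0  0  0  0  0  0  0  0  0  0  0  0  0
 X  0  1  1  1  1  1  1  1  1  1  1  1  1  1
 X  0  1  2  2  2  2  2  2  2  2  2  2  2  2
 V  0  1  2  2  2  3  3  3  3  3  3  3  3  3
 U  0  1  2  3  3  3  4  4  4  4  4  4  4  4
 V  0  1  2  3  3  4  4  4  4  4  5  5  5  5
 U  0  1  2  3  4  4  5  5  5  5  5  6  6  6
 X  0  1  2  3  4  4  5  6  6  6  6  6  7  7
 V  0  1  2  3  4  5  5  6  6  6  7  7  7  8
 X  0  1  2  3  4  5  5  6  7  7  7  7  8  8
 X  0  1  2  3  4  5  5  6  7  8  8  8  8  8
 X  0  1  2  3  4  5  5  6  7  8  8  8  9  9
dp[11][13] = 9. One LCS (by backtracking along matches): XXUVUXXXX.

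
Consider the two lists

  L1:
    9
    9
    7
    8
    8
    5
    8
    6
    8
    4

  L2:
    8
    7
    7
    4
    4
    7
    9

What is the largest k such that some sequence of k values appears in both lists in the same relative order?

2

Taking 7 (L1 #3, L2 #3), then 4 (L1 #10, L2 #5) gives a common subsequence of length 2. Since dp[10][7] = 2, nothing longer is possible.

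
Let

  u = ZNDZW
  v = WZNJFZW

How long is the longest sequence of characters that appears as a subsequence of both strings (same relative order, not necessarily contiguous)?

Pick Z (u #1, v #2), N (u #2, v #3), Z (u #4, v #6), W (u #5, v #7); all 4 characters appear in both, in order. dp[5][7] = 4 confirms this is the maximum.

4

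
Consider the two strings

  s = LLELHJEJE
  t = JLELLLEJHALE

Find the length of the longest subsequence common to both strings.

Taking L (s #1, t #4), then L (s #2, t #5), then L (s #4, t #6), then E (s #7, t #7), then J (s #8, t #8), then E (s #9, t #12) gives a common subsequence of length 6, and the DP table's final entry dp[9][12] is also 6, so no common subsequence is longer.

6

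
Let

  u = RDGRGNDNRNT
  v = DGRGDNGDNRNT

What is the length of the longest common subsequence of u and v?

10

Let dp[i][j] be the LCS length of the first i characters of u and the first j characters of v. dp[i][j] = dp[i-1][j-1]+1 when the i-th and j-th characters match, else max(dp[i-1][j], dp[i][j-1]).
    ·  D  G  R  G  D  N  G  D  N  R  N  T
 ·  0  0  0  0  0  0  0  0  0  0  0  0  0
 R  0  0  0  1  1  1  1  1  1  1  1  1  1
 D  0  1  1  1  1  2  2  2  2  2  2  2  2
 G  0  1  2  2  2  2  2  3  3  3  3  3  3
 R  0  1  2  3  3  3  3  3  3  3  4  4  4
 G  0  1  2  3  4  4  4  4  4  4  4  4  4
 N  0  1  2  3  4  4  5  5  5  5  5  5  5
 D  0  1  2  3  4  5  5  5  6  6  6  6  6
 N  0  1  2  3  4  5  6  6  6  7  7  7  7
 R  0  1  2  3  4  5  6  6  6  7  8  8  8
 N  0  1  2  3  4  5  6  6  6  7  8  9  9
 T  0  1  2  3  4  5  6  6  6  7  8  9 10
dp[11][12] = 10. One LCS (by backtracking along matches): DGRGNDNRNT.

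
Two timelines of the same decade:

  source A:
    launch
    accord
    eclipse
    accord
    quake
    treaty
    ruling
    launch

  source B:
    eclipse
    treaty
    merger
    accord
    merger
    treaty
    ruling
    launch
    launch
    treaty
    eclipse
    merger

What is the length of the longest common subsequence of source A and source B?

Match eclipse (source A #3, source B #1) → accord (source A #4, source B #4) → treaty (source A #6, source B #6) → ruling (source A #7, source B #7) → launch (source A #8, source B #9) — 5 events in the same relative order in both, and the DP table's final entry dp[8][12] is also 5, so no common subsequence is longer.

5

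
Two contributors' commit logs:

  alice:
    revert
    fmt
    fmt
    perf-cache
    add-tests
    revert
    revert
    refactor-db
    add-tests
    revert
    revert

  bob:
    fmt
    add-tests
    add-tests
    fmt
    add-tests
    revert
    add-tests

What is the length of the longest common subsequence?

Pick fmt [2,1], fmt [3,4], add-tests [5,5], revert [7,6], add-tests [9,7]; all 5 commits appear in both, in order, and the DP table's final entry dp[11][7] is also 5, so no common subsequence is longer.

5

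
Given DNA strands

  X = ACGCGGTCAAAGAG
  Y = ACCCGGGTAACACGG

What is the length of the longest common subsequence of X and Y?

11

One common subsequence of length 11: A at X[1]=Y[1]; then C at X[2]=Y[4]; then G at X[3]=Y[5]; then G at X[5]=Y[6]; then G at X[6]=Y[7]; then T at X[7]=Y[8]; then A at X[9]=Y[9]; then A at X[10]=Y[10]; then A at X[11]=Y[12]; then G at X[12]=Y[14]; then G at X[14]=Y[15]. Since dp[14][15] = 11, nothing longer is possible.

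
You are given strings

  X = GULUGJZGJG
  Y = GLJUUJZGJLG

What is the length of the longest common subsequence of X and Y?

8

Let dp[i][j] be the LCS length of the first i characters of X and the first j characters of Y. dp[i][j] = dp[i-1][j-1]+1 when the i-th and j-th characters match, else max(dp[i-1][j], dp[i][j-1]).
    ·  G  L  J  U  U  J  Z  G  J  L  G
 ·  0  0  0  0  0  0  0  0  0  0  0  0
 G  0  1  1  1  1  1  1  1  1  1  1  1
 U  0  1  1  1  2  2  2  2  2  2  2  2
 L  0  1  2  2  2  2  2  2  2  2  3  3
 U  0  1  2  2  3  3  3  3  3  3  3  3
 G  0  1  2  2  3  3  3  3  4  4  4  4
 J  0  1  2  3  3  3  4  4  4  5  5  5
 Z  0  1  2  3  3  3  4  5  5  5  5  5
 G  0  1  2  3  3  3  4  5  6  6  6  6
 J  0  1  2  3  3  3  4  5  6  7  7  7
 G  0  1  2  3  3  3  4  5  6  7  7  8
dp[10][11] = 8. One LCS (by backtracking along matches): GUUJZGJG.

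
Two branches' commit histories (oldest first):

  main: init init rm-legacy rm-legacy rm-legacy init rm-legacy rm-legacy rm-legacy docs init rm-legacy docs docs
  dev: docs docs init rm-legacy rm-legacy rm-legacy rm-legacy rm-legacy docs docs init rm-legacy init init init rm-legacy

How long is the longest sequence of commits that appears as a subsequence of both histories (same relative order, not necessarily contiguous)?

9

Pick init [2,3]; then rm-legacy [3,4]; then rm-legacy [4,5]; then rm-legacy [5,6]; then rm-legacy [7,7]; then rm-legacy [8,8]; then rm-legacy [9,12]; then init [11,15]; then rm-legacy [12,16]; all 9 commits appear in both, in order. Since dp[14][16] = 9, nothing longer is possible.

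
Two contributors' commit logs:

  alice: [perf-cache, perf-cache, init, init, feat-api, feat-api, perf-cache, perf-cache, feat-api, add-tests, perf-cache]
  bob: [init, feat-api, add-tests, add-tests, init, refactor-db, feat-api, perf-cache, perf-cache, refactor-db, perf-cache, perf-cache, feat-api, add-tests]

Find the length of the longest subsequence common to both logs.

Match init at alice[3]=bob[1] → init at alice[4]=bob[5] → feat-api at alice[5]=bob[7] → perf-cache at alice[7]=bob[11] → perf-cache at alice[8]=bob[12] → feat-api at alice[9]=bob[13] → add-tests at alice[10]=bob[14] — 7 commits in the same relative order in both. The LCS DP gives dp[11][14] = 7, so this is optimal.

7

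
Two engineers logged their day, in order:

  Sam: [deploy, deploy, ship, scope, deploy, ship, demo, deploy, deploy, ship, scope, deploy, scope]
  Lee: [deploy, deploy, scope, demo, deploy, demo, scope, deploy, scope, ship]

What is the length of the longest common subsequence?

Pick deploy [1,1]; then deploy [2,2]; then scope [4,3]; then deploy [5,5]; then demo [7,6]; then scope [11,7]; then deploy [12,8]; then scope [13,9]; all 8 tasks appear in both, in order. Since dp[13][10] = 8, nothing longer is possible.

8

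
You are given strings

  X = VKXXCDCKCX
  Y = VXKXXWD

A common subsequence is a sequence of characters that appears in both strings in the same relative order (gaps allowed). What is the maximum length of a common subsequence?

One common subsequence of length 5: V [1,1], then K [2,3], then X [3,4], then X [4,5], then D [6,7]. The LCS DP gives dp[10][7] = 5, so this is optimal.

5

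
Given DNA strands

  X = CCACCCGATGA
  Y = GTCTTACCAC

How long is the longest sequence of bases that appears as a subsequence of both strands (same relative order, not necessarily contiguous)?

5

Let dp[i][j] be the LCS length of the first i bases of X and the first j bases of Y. dp[i][j] = dp[i-1][j-1]+1 when the i-th and j-th bases match, else max(dp[i-1][j], dp[i][j-1]).
    ·  G  T  C  T  T  A  C  C  A  C
 ·  0  0  0  0  0  0  0  0  0  0  0
 C  0  0  0  1  1  1  1  1  1  1  1
 C  0  0  0  1  1  1  1  2  2  2  2
 A  0  0  0  1  1  1  2  2  2  3  3
 C  0  0  0  1  1  1  2  3  3  3  4
 C  0  0  0  1  1  1  2  3  4  4  4
 C  0  0  0  1  1  1  2  3  4  4  5
 G  0  1  1  1  1  1  2  3  4  4  5
 A  0  1  1  1  1  1  2  3  4  5  5
 T  0  1  2  2  2  2  2  3  4  5  5
 G  0  1  2  2  2  2  2  3  4  5  5
 A  0  1  2  2  2  2  3  3  4  5  5
dp[11][10] = 5. One LCS (by backtracking along matches): CACCC.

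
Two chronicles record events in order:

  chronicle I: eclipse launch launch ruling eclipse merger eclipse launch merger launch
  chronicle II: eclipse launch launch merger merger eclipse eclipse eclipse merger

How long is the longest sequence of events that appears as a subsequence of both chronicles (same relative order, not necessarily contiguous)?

6

Match eclipse [1,1], launch [2,2], launch [3,3], eclipse [5,7], eclipse [7,8], merger [9,9] — 6 events in the same relative order in both. Since dp[10][9] = 6, nothing longer is possible.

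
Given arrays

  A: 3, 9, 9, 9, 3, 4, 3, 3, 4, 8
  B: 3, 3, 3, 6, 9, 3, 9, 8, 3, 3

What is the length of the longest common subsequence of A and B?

One common subsequence of length 5: 3 (A #1, B #3), 9 (A #2, B #5), 9 (A #3, B #7), 3 (A #7, B #9), 3 (A #8, B #10), and the DP table's final entry dp[10][10] is also 5, so no common subsequence is longer.

5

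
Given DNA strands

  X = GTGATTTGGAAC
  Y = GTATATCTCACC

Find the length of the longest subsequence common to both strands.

8

One common subsequence of length 8: G at X[1]=Y[1]; then T at X[2]=Y[2]; then A at X[4]=Y[3]; then T at X[5]=Y[4]; then T at X[6]=Y[6]; then T at X[7]=Y[8]; then A at X[10]=Y[10]; then C at X[12]=Y[12]. dp[12][12] = 8 confirms this is the maximum.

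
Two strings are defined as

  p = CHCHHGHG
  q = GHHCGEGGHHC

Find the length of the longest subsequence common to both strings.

One common subsequence of length 4: H (p #2, q #3) → C (p #3, q #4) → H (p #4, q #9) → H (p #5, q #10). dp[8][11] = 4 confirms this is the maximum.

4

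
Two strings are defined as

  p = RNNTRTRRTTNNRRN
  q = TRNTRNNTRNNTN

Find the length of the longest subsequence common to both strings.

9

One common subsequence of length 9: R (p #1, q #2) → N (p #3, q #3) → T (p #4, q #4) → R (p #5, q #5) → T (p #6, q #8) → R (p #8, q #9) → N (p #11, q #10) → N (p #12, q #11) → N (p #15, q #13). Since dp[15][13] = 9, nothing longer is possible.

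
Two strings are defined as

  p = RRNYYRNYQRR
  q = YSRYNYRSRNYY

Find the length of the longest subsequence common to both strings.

Pick R [1,3], then N [3,5], then Y [4,6], then R [6,9], then N [7,10], then Y [8,12]; all 6 characters appear in both, in order. The LCS DP gives dp[11][12] = 6, so this is optimal.

6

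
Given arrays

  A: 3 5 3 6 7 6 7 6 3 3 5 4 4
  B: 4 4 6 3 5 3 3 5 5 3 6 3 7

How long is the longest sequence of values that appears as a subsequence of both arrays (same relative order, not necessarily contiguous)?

5

One common subsequence of length 5: 3 at A[1]=B[7], then 5 at A[2]=B[9], then 3 at A[3]=B[10], then 6 at A[4]=B[11], then 7 at A[7]=B[13], and the DP table's final entry dp[13][13] is also 5, so no common subsequence is longer.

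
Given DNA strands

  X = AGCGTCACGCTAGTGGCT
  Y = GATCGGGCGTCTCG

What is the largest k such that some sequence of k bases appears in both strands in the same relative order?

Taking A at X[1]=Y[2] → G at X[2]=Y[5] → G at X[4]=Y[6] → G at X[9]=Y[7] → C at X[10]=Y[8] → G at X[13]=Y[9] → T at X[14]=Y[10] → C at X[17]=Y[11] → T at X[18]=Y[12] gives a common subsequence of length 9. dp[18][14] = 9 confirms this is the maximum.

9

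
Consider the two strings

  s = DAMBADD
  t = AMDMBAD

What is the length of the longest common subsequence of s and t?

One common subsequence of length 5: D [1,3] → M [3,4] → B [4,5] → A [5,6] → D [7,7]. The LCS DP gives dp[7][7] = 5, so this is optimal.

5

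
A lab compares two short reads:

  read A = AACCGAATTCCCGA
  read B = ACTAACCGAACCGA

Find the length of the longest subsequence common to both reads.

11

One common subsequence of length 11: A [1,4], then A [2,5], then C [3,6], then C [4,7], then G [5,8], then A [6,9], then A [7,10], then C [11,11], then C [12,12], then G [13,13], then A [14,14]. dp[14][14] = 11 confirms this is the maximum.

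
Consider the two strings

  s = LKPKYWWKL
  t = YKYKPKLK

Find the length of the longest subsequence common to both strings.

Pick K (s #2, t #4), P (s #3, t #5), K (s #4, t #6), K (s #8, t #8); all 4 characters appear in both, in order. The LCS DP gives dp[9][8] = 4, so this is optimal.

4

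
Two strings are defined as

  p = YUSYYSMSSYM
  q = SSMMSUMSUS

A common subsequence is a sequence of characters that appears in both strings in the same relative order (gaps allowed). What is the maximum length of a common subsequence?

5

Pick S (p #3, q #2), then S (p #6, q #5), then M (p #7, q #7), then S (p #8, q #8), then S (p #9, q #10); all 5 characters appear in both, in order. The LCS DP gives dp[11][10] = 5, so this is optimal.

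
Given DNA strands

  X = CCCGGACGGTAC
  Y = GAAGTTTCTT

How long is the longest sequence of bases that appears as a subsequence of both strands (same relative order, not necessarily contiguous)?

5

Taking G at X[4]=Y[1]; then A at X[6]=Y[3]; then G at X[8]=Y[4]; then T at X[10]=Y[7]; then C at X[12]=Y[8] gives a common subsequence of length 5, and the DP table's final entry dp[12][10] is also 5, so no common subsequence is longer.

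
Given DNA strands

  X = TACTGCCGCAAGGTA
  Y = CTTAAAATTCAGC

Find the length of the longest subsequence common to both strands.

6

One common subsequence of length 6: T [1,3], A [2,7], T [4,9], C [6,10], G [8,12], C [9,13]. Since dp[15][13] = 6, nothing longer is possible.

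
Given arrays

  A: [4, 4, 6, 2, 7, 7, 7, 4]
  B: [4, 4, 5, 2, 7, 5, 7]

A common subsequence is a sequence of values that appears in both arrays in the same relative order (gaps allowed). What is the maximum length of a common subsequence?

Let dp[i][j] be the LCS length of the first i values of A and the first j values of B. dp[i][j] = dp[i-1][j-1]+1 when the i-th and j-th values match, else max(dp[i-1][j], dp[i][j-1]).
    ·  4  4  5  2  7  5  7
 ·  0  0  0  0  0  0  0  0
 4  0  1  1  1  1  1  1  1
 4  0  1  2  2  2  2  2  2
 6  0  1  2  2  2  2  2  2
 2  0  1  2  2  3  3  3  3
 7  0  1  2  2  3  4  4  4
 7  0  1  2  2  3  4  4  5
 7  0  1  2  2  3  4  4  5
 4  0  1  2  2  3  4  4  5
dp[8][7] = 5. One LCS (by backtracking along matches): 4, 4, 2, 7, 7.

5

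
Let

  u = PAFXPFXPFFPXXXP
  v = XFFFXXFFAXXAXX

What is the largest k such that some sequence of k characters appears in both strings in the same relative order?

8

Pick F [3,4]; then X [4,5]; then X [7,6]; then F [9,7]; then F [10,8]; then X [12,11]; then X [13,13]; then X [14,14]; all 8 characters appear in both, in order. Since dp[15][14] = 8, nothing longer is possible.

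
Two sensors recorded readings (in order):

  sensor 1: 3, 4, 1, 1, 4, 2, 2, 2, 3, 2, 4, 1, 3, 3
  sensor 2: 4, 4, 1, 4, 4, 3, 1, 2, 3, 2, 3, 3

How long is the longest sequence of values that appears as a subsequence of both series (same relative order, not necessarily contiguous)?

8

Pick 4 (sensor 1 #2, sensor 2 #2), then 1 (sensor 1 #3, sensor 2 #3), then 1 (sensor 1 #4, sensor 2 #7), then 2 (sensor 1 #8, sensor 2 #8), then 3 (sensor 1 #9, sensor 2 #9), then 2 (sensor 1 #10, sensor 2 #10), then 3 (sensor 1 #13, sensor 2 #11), then 3 (sensor 1 #14, sensor 2 #12); all 8 values appear in both, in order, and the DP table's final entry dp[14][12] is also 8, so no common subsequence is longer.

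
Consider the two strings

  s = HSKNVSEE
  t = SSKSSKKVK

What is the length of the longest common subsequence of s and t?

3

One common subsequence of length 3: S (s #2, t #5), K (s #3, t #7), V (s #5, t #8). The LCS DP gives dp[8][9] = 3, so this is optimal.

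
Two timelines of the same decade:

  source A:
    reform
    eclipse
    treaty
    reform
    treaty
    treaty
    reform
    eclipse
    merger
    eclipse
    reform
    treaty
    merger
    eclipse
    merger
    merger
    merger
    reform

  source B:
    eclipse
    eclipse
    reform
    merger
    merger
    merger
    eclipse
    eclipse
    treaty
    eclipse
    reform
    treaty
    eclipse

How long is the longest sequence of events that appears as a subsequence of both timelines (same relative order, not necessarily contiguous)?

Match reform (source A #1, source B #3), then eclipse (source A #2, source B #8), then treaty (source A #6, source B #9), then eclipse (source A #10, source B #10), then reform (source A #11, source B #11), then treaty (source A #12, source B #12), then eclipse (source A #14, source B #13) — 7 events in the same relative order in both. The LCS DP gives dp[18][13] = 7, so this is optimal.

7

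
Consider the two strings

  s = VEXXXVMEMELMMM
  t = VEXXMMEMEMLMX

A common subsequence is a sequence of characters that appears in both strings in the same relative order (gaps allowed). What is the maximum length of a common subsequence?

Pick V (s #1, t #1), E (s #2, t #2), X (s #3, t #3), X (s #4, t #4), M (s #7, t #6), E (s #8, t #7), M (s #9, t #8), E (s #10, t #9), L (s #11, t #11), M (s #12, t #12); all 10 characters appear in both, in order. Since dp[14][13] = 10, nothing longer is possible.

10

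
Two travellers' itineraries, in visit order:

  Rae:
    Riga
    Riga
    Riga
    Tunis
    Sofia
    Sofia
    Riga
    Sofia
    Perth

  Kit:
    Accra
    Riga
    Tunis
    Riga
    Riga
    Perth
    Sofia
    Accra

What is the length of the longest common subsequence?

Taking Riga [1,2]; then Riga [2,4]; then Riga [3,5]; then Sofia [5,7] gives a common subsequence of length 4. Since dp[9][8] = 4, nothing longer is possible.

4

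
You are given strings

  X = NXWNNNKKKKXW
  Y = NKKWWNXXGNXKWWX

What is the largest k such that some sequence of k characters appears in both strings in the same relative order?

Match N [1,1], W [3,5], N [4,6], N [5,10], K [7,12], X [11,15] — 6 characters in the same relative order in both. dp[12][15] = 6 confirms this is the maximum.

6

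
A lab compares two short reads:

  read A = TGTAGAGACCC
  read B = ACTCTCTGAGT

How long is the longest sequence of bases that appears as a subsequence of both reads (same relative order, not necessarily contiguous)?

Pick T at read A[1]=read B[5], then T at read A[3]=read B[7], then G at read A[5]=read B[8], then A at read A[6]=read B[9], then G at read A[7]=read B[10]; all 5 bases appear in both, in order. dp[11][11] = 5 confirms this is the maximum.

5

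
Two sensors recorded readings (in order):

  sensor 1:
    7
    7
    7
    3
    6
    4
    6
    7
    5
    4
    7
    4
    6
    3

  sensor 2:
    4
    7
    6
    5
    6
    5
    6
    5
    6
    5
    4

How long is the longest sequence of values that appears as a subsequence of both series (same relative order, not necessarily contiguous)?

One common subsequence of length 5: 7 (sensor 1 #1, sensor 2 #2), 6 (sensor 1 #5, sensor 2 #7), 6 (sensor 1 #7, sensor 2 #9), 5 (sensor 1 #9, sensor 2 #10), 4 (sensor 1 #12, sensor 2 #11), and the DP table's final entry dp[14][11] is also 5, so no common subsequence is longer.

5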